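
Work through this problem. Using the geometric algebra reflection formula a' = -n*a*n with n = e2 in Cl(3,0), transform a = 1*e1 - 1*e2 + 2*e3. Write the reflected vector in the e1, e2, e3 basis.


Reflection formula: a' = -n*a*n, with n = e2 (unit vector, n^2 = 1).
For reflection through hyperplane perp to e2:
The component along e2 flips sign, others stay.
a = (1, -1, 2)
a' = (1, 1, 2)
a' = 1*e1 + 1*e2 + 2*e3


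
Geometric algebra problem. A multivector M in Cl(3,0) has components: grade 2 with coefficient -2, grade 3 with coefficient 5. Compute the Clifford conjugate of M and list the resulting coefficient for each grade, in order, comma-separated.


Clifford conjugate sign for grade k: (-1)^(k(k+1)/2)
Grade 2: (-1)^(2*3/2) = (-1)^3 = -1, coeff -2 -> 2
Grade 3: (-1)^(3*4/2) = (-1)^6 = 1, coeff 5 -> 5
Conjugated coefficients: 2, 5


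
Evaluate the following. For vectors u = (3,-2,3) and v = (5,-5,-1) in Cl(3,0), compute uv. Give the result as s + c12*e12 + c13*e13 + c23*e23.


In Cl(3,0): e_i^2 = 1, e_ie_j = -e_je_i for i != j.
Scalar part = u . v = 3*5 + (-2)*(-5) + 3*(-1)
= 15 + 10 + (-3) = 22
e12 coeff = 3*(-5) - (-2)*5 = -15 - (-10) = -5
e13 coeff = 3*(-1) - 3*5 = -3 - 15 = -18
e23 coeff = (-2)*(-1) - 3*(-5) = 2 - (-15) = 17
uv = 22 - 5*e12 - 18*e13 + 17*e23


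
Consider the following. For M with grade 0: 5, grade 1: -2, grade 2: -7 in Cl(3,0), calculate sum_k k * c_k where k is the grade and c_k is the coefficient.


Grade-weighted sum = sum of grade_k * coefficient_k
0*5 = 0
1*(-2) = -2
2*(-7) = -14
Total = 0 + (-2) + (-14) = -16


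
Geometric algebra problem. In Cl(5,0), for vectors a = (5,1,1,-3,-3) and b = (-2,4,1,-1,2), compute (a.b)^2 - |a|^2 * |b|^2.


a . b = 5*(-2) + 1*4 + 1*1 + (-3)*(-1) + (-3)*2
= -10 + 4 + 1 + 3 + (-6) = -8
|a|^2 = 5^2 + 1^2 + 1^2 + (-3)^2 + (-3)^2 = 45
|b|^2 = (-2)^2 + 4^2 + 1^2 + (-1)^2 + 2^2 = 26
(a.b)^2 = (-8)^2 = 64
|a|^2 * |b|^2 = 45 * 26 = 1170
Result = 64 - 1170 = -1106


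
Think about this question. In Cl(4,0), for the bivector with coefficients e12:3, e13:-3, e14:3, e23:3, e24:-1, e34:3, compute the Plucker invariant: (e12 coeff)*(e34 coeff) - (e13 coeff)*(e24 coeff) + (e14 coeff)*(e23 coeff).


Plucker relation: af - be + cd
a*f = 3*3 = 9
b*e = (-3)*(-1) = 3
c*d = 3*3 = 9
af - be + cd = 9 - 3 + 9
= 15


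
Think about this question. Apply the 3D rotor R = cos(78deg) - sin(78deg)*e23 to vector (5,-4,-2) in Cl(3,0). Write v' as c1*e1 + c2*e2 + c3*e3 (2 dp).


Rotor R = cos(78deg) - sin(78deg)*e23
Rotation angle theta = 2 * 78 = 156 degrees in the e23 plane (e2 -> e3).
The component perpendicular to the plane (e1) is invariant: v'_1 = v1 = 5.00
cos(156deg) = -0.9135, sin(156deg) = 0.4067
v'_2 = v2*cos(theta) - v3*sin(theta) = -4*(-0.9135) - (-2)*0.4067 = 4.47
v'_3 = v2*sin(theta) + v3*cos(theta) = -4*0.4067 + (-2)*(-0.9135) = 0.20
v' = 5.00*e1 + 4.47*e2 + 0.20*e3


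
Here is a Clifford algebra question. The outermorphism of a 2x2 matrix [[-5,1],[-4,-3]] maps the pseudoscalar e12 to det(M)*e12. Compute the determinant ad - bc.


The outermorphism of a linear map f sends e1^e2 to f(e1)^f(e2).
f(e1) = -5*e1 - 4*e2
f(e2) = 1*e1 - 3*e2
f(e1) ^ f(e2) = (-5*e1 - 4*e2) ^ (1*e1 - 3*e2)
= (-5)*(-3)*e12 + (-4)*1*e21
= (15 - (-4))*e12
= 19*e12
Coefficient = 19


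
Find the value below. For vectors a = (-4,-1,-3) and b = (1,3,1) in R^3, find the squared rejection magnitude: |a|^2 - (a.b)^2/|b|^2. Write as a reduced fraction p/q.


|a|^2 = (-4)^2 + (-1)^2 + (-3)^2 = 26
|b|^2 = 1^2 + 3^2 + 1^2 = 11
a . b = (-4)*1 + (-1)*3 + (-3)*1 = -10
(a.b)^2 = (-10)^2 = 100
|rej|^2 = 26 - 100/11
= (286 - 100)/11
= 186/11
In lowest terms: 186/11


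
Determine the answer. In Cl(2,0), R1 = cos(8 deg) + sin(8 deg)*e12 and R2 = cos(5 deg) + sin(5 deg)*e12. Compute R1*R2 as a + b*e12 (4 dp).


Same-plane rotors commute and their half-angles add:
R1*R2 = cos(a1 + a2) + sin(a1 + a2)*e12.
a1 + a2 = 8 + 5 = 13 deg
cos(13 deg) = 0.9744
sin(13 deg) = 0.2250
R1*R2 = 0.9744 + 0.2250*e12


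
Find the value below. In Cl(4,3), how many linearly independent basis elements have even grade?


Even subalgebra dimension = 2^(n-1)
n = 4 + 3 = 7
2^(7 - 1) = 2^6 = 64
Verification: sum of C(7,k) for even k = 1 + 21 + 35 + 7 = 64
Result = 64


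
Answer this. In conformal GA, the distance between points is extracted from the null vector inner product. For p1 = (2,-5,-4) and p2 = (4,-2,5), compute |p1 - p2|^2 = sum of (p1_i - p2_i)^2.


p1 - p2 = (-2, -3, -9)
|p1 - p2|^2 = (-2)^2 + (-3)^2 + (-9)^2
= 4 + 9 + 81
= 94


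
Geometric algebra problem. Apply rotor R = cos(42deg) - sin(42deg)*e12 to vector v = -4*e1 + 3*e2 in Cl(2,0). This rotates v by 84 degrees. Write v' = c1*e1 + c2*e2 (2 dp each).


Rotor R = cos(42deg) - sin(42deg)*e12
Rotation angle theta = 2 * 42 = 84 degrees
v' = R*v*~R rotates v by theta.
cos(84deg) = 0.1045, sin(84deg) = 0.9945
v'_1 = -4*cos(84deg) - 3*sin(84deg)
= -4*0.1045 - 3*0.9945
= -3.40
v'_2 = -4*sin(84deg) + 3*cos(84deg)
= -4*0.9945 + 3*0.1045
= -3.66
v' = -3.40*e1 - 3.66*e2


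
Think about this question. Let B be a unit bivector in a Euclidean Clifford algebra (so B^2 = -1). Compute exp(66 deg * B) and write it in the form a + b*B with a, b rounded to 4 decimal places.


For a unit bivector B with B^2 = -1, the exponential series gives
e^(theta*B) = cos(theta) + sin(theta)*B (the GA analogue of Euler's formula).
theta = 66 degrees = 1.151917 rad
cos(66 deg) = 0.4067
sin(66 deg) = 0.9135
exp(theta*B) = 0.4067 + 0.9135*B


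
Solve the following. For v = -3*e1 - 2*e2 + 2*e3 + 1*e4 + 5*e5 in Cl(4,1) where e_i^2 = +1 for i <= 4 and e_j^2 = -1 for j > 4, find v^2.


v^2 = sum of c_i^2 * e_i^2
Positive signature terms (e_i^2 = +1): (-3)^2 + (-2)^2 + 2^2 + 1^2 = 18
Negative signature terms (e_j^2 = -1): 5^2 = 25
v^2 = 18 - 25 = -7


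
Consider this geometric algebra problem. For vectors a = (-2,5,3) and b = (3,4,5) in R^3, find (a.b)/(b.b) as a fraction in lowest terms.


Projection coefficient = (a . b) / (b . b)
a . b = (-2)*3 + 5*4 + 3*5
= -6 + 20 + 15 = 29
b . b = 3^2 + 4^2 + 5^2
= 9 + 16 + 25 = 50
Coefficient = 29/50
In lowest terms: 29/50


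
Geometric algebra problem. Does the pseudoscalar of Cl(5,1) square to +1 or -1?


The pseudoscalar I = e1...e_n (product of all n generators) of Cl(p,q) satisfies I^2 = (-1)^(q + n(n-1)/2).
p = 5, q = 1, n = p + q = 6
n(n-1)/2 = 6 * 5 / 2 = 15
Exponent = q + n(n-1)/2 = 1 + 15 = 16
I^2 = (-1)^16 = +1


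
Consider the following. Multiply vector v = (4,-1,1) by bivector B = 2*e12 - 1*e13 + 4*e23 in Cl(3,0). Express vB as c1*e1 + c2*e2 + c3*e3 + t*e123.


vB has grade-1 (vector) and grade-3 (trivector) parts: vB = (v _| B) + (v ^ B).
Vector part <vB>_1:
  e1: -v2*b12 - v3*b13 = -(-1)*(2) - (1)*(-1) = 3
  e2: v1*b12 - v3*b23 = (4)*(2) - (1)*(4) = 4
  e3: v1*b13 + v2*b23 = (4)*(-1) + (-1)*(4) = -8
Trivector part <vB>_3:
  e123: v1*b23 - v2*b13 + v3*b12 = (4)*(4) - (-1)*(-1) + (1)*(2) = 17
vB = 3*e1 + 4*e2 - 8*e3 + 17*e123


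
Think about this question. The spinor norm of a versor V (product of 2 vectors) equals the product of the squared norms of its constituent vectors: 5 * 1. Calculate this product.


Spinor norm N(V) = |v1|^2 * |v2|^2 * ... * |v2|^2
= 5 * 1
Running product: 5, 5
N(V) = 5


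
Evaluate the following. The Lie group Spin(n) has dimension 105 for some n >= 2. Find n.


dim Spin(n) = dim so(n) = n(n-1)/2.
Solve n(n-1)/2 = 105, i.e. n^2 - n - 210 = 0.
Discriminant = 1 + 8*105 = 841
n = (1 + sqrt(841))/2 = (1 + 29)/2 = 15


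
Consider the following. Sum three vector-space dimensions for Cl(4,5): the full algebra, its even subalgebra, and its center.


n = 4 + 5 = 9
Total dim = 2^9 = 512
Even subalgebra dim = 2^8 = 256
n is odd, so center dim = 2
Sum = 512 + 256 + 2 = 770


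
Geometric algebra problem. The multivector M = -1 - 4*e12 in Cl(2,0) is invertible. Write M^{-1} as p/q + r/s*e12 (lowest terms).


M = -1 - 4*e12, where e12^2 = -1.
Since M commutes with its reverse ~M = a - b*e12, M * ~M = a^2 - b^2*e12^2 = a^2 + b^2.
So M^{-1} = ~M / (a^2 + b^2) = (a - b*e12)/(a^2 + b^2).
a^2 + b^2 = 1 + 16 = 17
Scalar part = -1/17 = -1/17
Bivector coeff = 4/17 = 4/17
M^{-1} = -1/17 + 4/17*e12


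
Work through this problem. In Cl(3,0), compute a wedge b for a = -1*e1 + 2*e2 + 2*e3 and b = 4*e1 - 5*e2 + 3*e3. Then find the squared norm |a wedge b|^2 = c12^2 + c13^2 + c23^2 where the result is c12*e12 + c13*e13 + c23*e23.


a wedge b = (a1*b2 - a2*b1)*e12 + (a1*b3 - a3*b1)*e13 + (a2*b3 - a3*b2)*e23
e12 coeff: (-1)*(-5) - 2*4 = 5 - 8 = -3
e13 coeff: (-1)*3 - 2*4 = -3 - 8 = -11
e23 coeff: 2*3 - 2*(-5) = 6 - (-10) = 16
|a wedge b|^2 = (-3)^2 + (-11)^2 + 16^2
= 9 + 121 + 256
= 386


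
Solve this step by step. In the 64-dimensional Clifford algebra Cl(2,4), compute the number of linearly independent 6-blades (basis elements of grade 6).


Number of grade-k basis blades in Cl(p,q) with n = p + q is C(n, k).
n = 2 + 4 = 6
C(6, 6) = 6! / (6! * 0!)
= 720 / (720 * 1)
= 1


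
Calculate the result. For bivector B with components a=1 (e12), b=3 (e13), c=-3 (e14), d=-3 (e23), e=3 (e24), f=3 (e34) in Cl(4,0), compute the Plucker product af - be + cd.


Plucker relation: af - be + cd
a*f = 1*3 = 3
b*e = 3*3 = 9
c*d = (-3)*(-3) = 9
af - be + cd = 3 - 9 + 9
= 3


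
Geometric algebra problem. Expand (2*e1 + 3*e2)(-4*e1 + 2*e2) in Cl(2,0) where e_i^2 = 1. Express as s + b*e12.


Expand: (2*e1 + 3*e2)(-4*e1 + 2*e2)
= 2*(-4)*e1e1 + 2*2*e1e2 + 3*(-4)*e2e1 + 3*2*e2e2
Using e1^2 = e2^2 = 1, e2e1 = -e1e2:
Scalar part s = 2*(-4) + 3*2 = -8 + 6 = -2
Bivector part b = 2*2 - 3*(-4) = 4 - (-12) = 16
uv = -2 + 16*e12


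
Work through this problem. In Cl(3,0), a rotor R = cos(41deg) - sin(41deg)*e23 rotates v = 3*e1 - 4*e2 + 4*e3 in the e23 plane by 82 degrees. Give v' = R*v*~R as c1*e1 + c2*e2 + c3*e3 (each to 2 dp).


Rotor R = cos(41deg) - sin(41deg)*e23
Rotation angle theta = 2 * 41 = 82 degrees in the e23 plane (e2 -> e3).
The component perpendicular to the plane (e1) is invariant: v'_1 = v1 = 3.00
cos(82deg) = 0.1392, sin(82deg) = 0.9903
v'_2 = v2*cos(theta) - v3*sin(theta) = -4*0.1392 - 4*0.9903 = -4.52
v'_3 = v2*sin(theta) + v3*cos(theta) = -4*0.9903 + 4*0.1392 = -3.40
v' = 3.00*e1 - 4.52*e2 - 3.40*e3


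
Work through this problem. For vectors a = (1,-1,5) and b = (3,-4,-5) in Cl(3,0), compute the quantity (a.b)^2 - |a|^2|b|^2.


a . b = 1*3 + (-1)*(-4) + 5*(-5)
= 3 + 4 + (-25) = -18
|a|^2 = 1^2 + (-1)^2 + 5^2 = 27
|b|^2 = 3^2 + (-4)^2 + (-5)^2 = 50
(a.b)^2 = (-18)^2 = 324
|a|^2 * |b|^2 = 27 * 50 = 1350
Result = 324 - 1350 = -1026


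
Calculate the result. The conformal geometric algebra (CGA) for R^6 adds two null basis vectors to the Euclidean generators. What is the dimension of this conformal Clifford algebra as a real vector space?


The conformal model of R^6 uses Cl(7,1): the 6 Euclidean generators plus two extra orthogonal generators e+ (e+^2 = +1) and e- (e-^2 = -1), from which the null vectors e0, einf are built.
Number of generators m = 6 + 2 = 8.
dim Cl(p,q) = 2^m = 2^8 = 256


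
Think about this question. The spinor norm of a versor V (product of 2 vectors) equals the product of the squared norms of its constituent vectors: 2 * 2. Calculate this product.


Spinor norm N(V) = |v1|^2 * |v2|^2 * ... * |v2|^2
= 2 * 2
Running product: 2, 4
N(V) = 4


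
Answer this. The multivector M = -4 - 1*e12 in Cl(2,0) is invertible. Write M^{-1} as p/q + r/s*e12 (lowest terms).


M = -4 - 1*e12, where e12^2 = -1.
Since M commutes with its reverse ~M = a - b*e12, M * ~M = a^2 - b^2*e12^2 = a^2 + b^2.
So M^{-1} = ~M / (a^2 + b^2) = (a - b*e12)/(a^2 + b^2).
a^2 + b^2 = 16 + 1 = 17
Scalar part = -4/17 = -4/17
Bivector coeff = 1/17 = 1/17
M^{-1} = -4/17 + 1/17*e12


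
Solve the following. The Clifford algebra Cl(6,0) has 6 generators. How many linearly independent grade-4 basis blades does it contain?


Number of grade-k basis blades in Cl(p,q) with n = p + q is C(n, k).
n = 6 + 0 = 6
C(6, 4) = 6! / (4! * 2!)
= 720 / (24 * 2)
= 15


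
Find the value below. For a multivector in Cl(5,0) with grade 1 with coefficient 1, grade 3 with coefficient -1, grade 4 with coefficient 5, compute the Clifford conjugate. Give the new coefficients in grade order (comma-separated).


Clifford conjugate sign for grade k: (-1)^(k(k+1)/2)
Grade 1: (-1)^(1*2/2) = (-1)^1 = -1, coeff 1 -> -1
Grade 3: (-1)^(3*4/2) = (-1)^6 = 1, coeff -1 -> -1
Grade 4: (-1)^(4*5/2) = (-1)^10 = 1, coeff 5 -> 5
Conjugated coefficients: -1, -1, 5


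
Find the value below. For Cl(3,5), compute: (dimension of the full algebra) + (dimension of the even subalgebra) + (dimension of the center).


n = 3 + 5 = 8
Total dim = 2^8 = 256
Even subalgebra dim = 2^7 = 128
n is even, so center dim = 1
Sum = 256 + 128 + 1 = 385


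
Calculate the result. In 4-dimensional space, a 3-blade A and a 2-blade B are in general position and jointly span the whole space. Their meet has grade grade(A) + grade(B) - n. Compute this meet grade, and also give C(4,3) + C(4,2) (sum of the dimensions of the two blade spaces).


Meet grade = grade(A) + grade(B) - n
= 3 + 2 - 4 = 1
C(4,3) = 4
C(4,2) = 6
dim_A + dim_B = 4 + 6 = 10


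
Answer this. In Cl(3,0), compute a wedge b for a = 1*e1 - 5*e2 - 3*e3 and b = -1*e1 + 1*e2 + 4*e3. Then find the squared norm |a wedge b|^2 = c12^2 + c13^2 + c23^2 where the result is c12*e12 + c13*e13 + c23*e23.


a wedge b = (a1*b2 - a2*b1)*e12 + (a1*b3 - a3*b1)*e13 + (a2*b3 - a3*b2)*e23
e12 coeff: 1*1 - (-5)*(-1) = 1 - 5 = -4
e13 coeff: 1*4 - (-3)*(-1) = 4 - 3 = 1
e23 coeff: (-5)*4 - (-3)*1 = -20 - (-3) = -17
|a wedge b|^2 = (-4)^2 + 1^2 + (-17)^2
= 16 + 1 + 289
= 306


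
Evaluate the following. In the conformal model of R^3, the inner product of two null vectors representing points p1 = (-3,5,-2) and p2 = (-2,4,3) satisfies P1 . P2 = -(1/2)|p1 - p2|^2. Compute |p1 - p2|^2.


p1 - p2 = (-1, 1, -5)
|p1 - p2|^2 = (-1)^2 + 1^2 + (-5)^2
= 1 + 1 + 25
= 27


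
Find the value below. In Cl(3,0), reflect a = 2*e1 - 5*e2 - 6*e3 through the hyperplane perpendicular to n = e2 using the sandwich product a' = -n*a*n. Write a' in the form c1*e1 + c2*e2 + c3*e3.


Reflection formula: a' = -n*a*n, with n = e2 (unit vector, n^2 = 1).
For reflection through hyperplane perp to e2:
The component along e2 flips sign, others stay.
a = (2, -5, -6)
a' = (2, 5, -6)
a' = 2*e1 + 5*e2 - 6*e3


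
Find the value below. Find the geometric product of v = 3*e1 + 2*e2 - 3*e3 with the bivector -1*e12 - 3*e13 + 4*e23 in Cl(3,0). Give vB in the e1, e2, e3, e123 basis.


vB has grade-1 (vector) and grade-3 (trivector) parts: vB = (v _| B) + (v ^ B).
Vector part <vB>_1:
  e1: -v2*b12 - v3*b13 = -(2)*(-1) - (-3)*(-3) = -7
  e2: v1*b12 - v3*b23 = (3)*(-1) - (-3)*(4) = 9
  e3: v1*b13 + v2*b23 = (3)*(-3) + (2)*(4) = -1
Trivector part <vB>_3:
  e123: v1*b23 - v2*b13 + v3*b12 = (3)*(4) - (2)*(-3) + (-3)*(-1) = 21
vB = -7*e1 + 9*e2 - 1*e3 + 21*e123


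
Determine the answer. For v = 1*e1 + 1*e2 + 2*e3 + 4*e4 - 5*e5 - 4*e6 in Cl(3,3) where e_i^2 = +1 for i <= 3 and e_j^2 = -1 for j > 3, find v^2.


v^2 = sum of c_i^2 * e_i^2
Positive signature terms (e_i^2 = +1): 1^2 + 1^2 + 2^2 = 6
Negative signature terms (e_j^2 = -1): 4^2 + (-5)^2 + (-4)^2 = 57
v^2 = 6 - 57 = -51


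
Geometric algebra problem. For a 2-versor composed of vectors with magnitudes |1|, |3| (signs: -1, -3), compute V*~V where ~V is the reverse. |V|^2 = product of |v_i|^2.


Each vector v_i has |v_i|^2 = s_i^2
Squared scales: (-1)^2 = 1, (-3)^2 = 9
|V|^2 = 1 * 9
= 9


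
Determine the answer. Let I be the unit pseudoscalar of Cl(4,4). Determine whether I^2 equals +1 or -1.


The pseudoscalar I = e1...e_n (product of all n generators) of Cl(p,q) satisfies I^2 = (-1)^(q + n(n-1)/2).
p = 4, q = 4, n = p + q = 8
n(n-1)/2 = 8 * 7 / 2 = 28
Exponent = q + n(n-1)/2 = 4 + 28 = 32
I^2 = (-1)^32 = +1


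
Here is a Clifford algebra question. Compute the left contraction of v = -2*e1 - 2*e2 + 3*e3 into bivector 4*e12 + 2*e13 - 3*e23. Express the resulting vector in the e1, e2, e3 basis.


Left contraction v _| B = <vB>_1 (grade-1 part of the geometric product vB).
Using e1_|e12 = e2, e2_|e12 = -e1, e1_|e13 = e3, e3_|e13 = -e1, e2_|e23 = e3, e3_|e23 = -e2:
e1 coeff: -v2*b12 - v3*b13 = -(-2)*(4) - (3)*(2) = 2
e2 coeff: v1*b12 - v3*b23 = (-2)*(4) - (3)*(-3) = 1
e3 coeff: v1*b13 + v2*b23 = (-2)*(2) + (-2)*(-3) = 2
v _| B = 2*e1 + 1*e2 + 2*e3


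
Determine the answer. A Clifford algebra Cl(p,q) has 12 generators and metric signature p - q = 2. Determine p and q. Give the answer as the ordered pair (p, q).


We need p + q = 12 and p - q = 2.
Adding: 2p = 12 + 2 = 14, so p = 7.
Then q = 12 - 7 = 5.
(p, q) = (7, 5)


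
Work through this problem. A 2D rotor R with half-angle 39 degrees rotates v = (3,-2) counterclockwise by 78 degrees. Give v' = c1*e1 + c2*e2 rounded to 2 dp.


Rotor R = cos(39deg) - sin(39deg)*e12
Rotation angle theta = 2 * 39 = 78 degrees
v' = R*v*~R rotates v by theta.
cos(78deg) = 0.2079, sin(78deg) = 0.9781
v'_1 = 3*cos(78deg) - (-2)*sin(78deg)
= 3*0.2079 - (-2)*0.9781
= 2.58
v'_2 = 3*sin(78deg) + (-2)*cos(78deg)
= 3*0.9781 + (-2)*0.2079
= 2.52
v' = 2.58*e1 + 2.52*e2


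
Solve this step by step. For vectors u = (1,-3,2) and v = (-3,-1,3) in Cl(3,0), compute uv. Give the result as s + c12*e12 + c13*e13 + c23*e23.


In Cl(3,0): e_i^2 = 1, e_ie_j = -e_je_i for i != j.
Scalar part = u . v = 1*(-3) + (-3)*(-1) + 2*3
= -3 + 3 + 6 = 6
e12 coeff = 1*(-1) - (-3)*(-3) = -1 - 9 = -10
e13 coeff = 1*3 - 2*(-3) = 3 - (-6) = 9
e23 coeff = (-3)*3 - 2*(-1) = -9 - (-2) = -7
uv = 6 - 10*e12 + 9*e13 - 7*e23


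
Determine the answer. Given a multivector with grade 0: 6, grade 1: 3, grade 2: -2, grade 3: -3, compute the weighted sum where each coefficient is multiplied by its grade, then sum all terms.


Grade-weighted sum = sum of grade_k * coefficient_k
0*6 = 0
1*3 = 3
2*(-2) = -4
3*(-3) = -9
Total = 0 + 3 + (-4) + (-9) = -10


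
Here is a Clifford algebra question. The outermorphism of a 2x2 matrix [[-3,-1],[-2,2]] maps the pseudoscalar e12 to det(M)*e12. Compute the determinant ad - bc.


The outermorphism of a linear map f sends e1^e2 to f(e1)^f(e2).
f(e1) = -3*e1 - 2*e2
f(e2) = -1*e1 + 2*e2
f(e1) ^ f(e2) = (-3*e1 - 2*e2) ^ (-1*e1 + 2*e2)
= (-3)*2*e12 + (-2)*(-1)*e21
= (-6 - 2)*e12
= -8*e12
Coefficient = -8


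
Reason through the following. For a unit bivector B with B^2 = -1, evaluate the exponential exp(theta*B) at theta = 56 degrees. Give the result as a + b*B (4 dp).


For a unit bivector B with B^2 = -1, the exponential series gives
e^(theta*B) = cos(theta) + sin(theta)*B (the GA analogue of Euler's formula).
theta = 56 degrees = 0.977384 rad
cos(56 deg) = 0.5592
sin(56 deg) = 0.8290
exp(theta*B) = 0.5592 + 0.8290*B


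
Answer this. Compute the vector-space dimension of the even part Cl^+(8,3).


Even subalgebra dimension = 2^(n-1)
n = 8 + 3 = 11
2^(11 - 1) = 2^10 = 1024
Verification: sum of C(11,k) for even k = 1 + 55 + 330 + 462 + 165 + 11 = 1024
Result = 1024


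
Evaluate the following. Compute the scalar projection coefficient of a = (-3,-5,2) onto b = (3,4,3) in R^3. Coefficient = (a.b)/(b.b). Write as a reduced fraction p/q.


Projection coefficient = (a . b) / (b . b)
a . b = (-3)*3 + (-5)*4 + 2*3
= -9 + (-20) + 6 = -23
b . b = 3^2 + 4^2 + 3^2
= 9 + 16 + 9 = 34
Coefficient = -23/34
In lowest terms: -23/34


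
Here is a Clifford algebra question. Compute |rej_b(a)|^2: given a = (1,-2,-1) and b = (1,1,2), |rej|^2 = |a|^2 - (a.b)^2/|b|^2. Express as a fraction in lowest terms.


|a|^2 = 1^2 + (-2)^2 + (-1)^2 = 6
|b|^2 = 1^2 + 1^2 + 2^2 = 6
a . b = 1*1 + (-2)*1 + (-1)*2 = -3
(a.b)^2 = (-3)^2 = 9
|rej|^2 = 6 - 9/6
= (36 - 9)/6
= 27/6
In lowest terms: 9/2


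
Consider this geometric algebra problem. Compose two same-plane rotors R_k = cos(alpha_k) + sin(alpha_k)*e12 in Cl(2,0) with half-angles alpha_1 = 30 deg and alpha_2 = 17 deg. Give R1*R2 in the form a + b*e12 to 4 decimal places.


Same-plane rotors commute and their half-angles add:
R1*R2 = cos(a1 + a2) + sin(a1 + a2)*e12.
a1 + a2 = 30 + 17 = 47 deg
cos(47 deg) = 0.6820
sin(47 deg) = 0.7314
R1*R2 = 0.6820 + 0.7314*e12


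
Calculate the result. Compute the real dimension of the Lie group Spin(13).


Spin(n) double-covers SO(n); both have Lie algebra so(n) of dimension n(n-1)/2.
n = 13
n(n-1) = 13 * 12 = 156
dim Spin(13) = 156/2 = 78


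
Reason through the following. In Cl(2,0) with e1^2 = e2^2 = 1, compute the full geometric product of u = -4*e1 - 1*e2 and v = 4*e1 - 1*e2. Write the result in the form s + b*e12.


Expand: (-4*e1 - 1*e2)(4*e1 - 1*e2)
= (-4)*4*e1e1 + (-4)*(-1)*e1e2 + (-1)*4*e2e1 + (-1)*(-1)*e2e2
Using e1^2 = e2^2 = 1, e2e1 = -e1e2:
Scalar part s = (-4)*4 + (-1)*(-1) = -16 + 1 = -15
Bivector part b = (-4)*(-1) - (-1)*4 = 4 - (-4) = 8
uv = -15 + 8*e12


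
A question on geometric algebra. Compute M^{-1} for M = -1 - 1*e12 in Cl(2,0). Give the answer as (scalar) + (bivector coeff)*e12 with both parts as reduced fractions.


M = -1 - 1*e12, where e12^2 = -1.
Since M commutes with its reverse ~M = a - b*e12, M * ~M = a^2 - b^2*e12^2 = a^2 + b^2.
So M^{-1} = ~M / (a^2 + b^2) = (a - b*e12)/(a^2 + b^2).
a^2 + b^2 = 1 + 1 = 2
Scalar part = -1/2 = -1/2
Bivector coeff = 1/2 = 1/2
M^{-1} = -1/2 + 1/2*e12


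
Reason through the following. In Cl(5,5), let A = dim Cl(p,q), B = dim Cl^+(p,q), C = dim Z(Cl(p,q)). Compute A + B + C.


n = 5 + 5 = 10
Total dim = 2^10 = 1024
Even subalgebra dim = 2^9 = 512
n is even, so center dim = 1
Sum = 1024 + 512 + 1 = 1537


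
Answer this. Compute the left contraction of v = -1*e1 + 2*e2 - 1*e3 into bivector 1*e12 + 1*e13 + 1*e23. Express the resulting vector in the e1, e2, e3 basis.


Left contraction v _| B = <vB>_1 (grade-1 part of the geometric product vB).
Using e1_|e12 = e2, e2_|e12 = -e1, e1_|e13 = e3, e3_|e13 = -e1, e2_|e23 = e3, e3_|e23 = -e2:
e1 coeff: -v2*b12 - v3*b13 = -(2)*(1) - (-1)*(1) = -1
e2 coeff: v1*b12 - v3*b23 = (-1)*(1) - (-1)*(1) = 0
e3 coeff: v1*b13 + v2*b23 = (-1)*(1) + (2)*(1) = 1
v _| B = -1*e1 + 0*e2 + 1*e3


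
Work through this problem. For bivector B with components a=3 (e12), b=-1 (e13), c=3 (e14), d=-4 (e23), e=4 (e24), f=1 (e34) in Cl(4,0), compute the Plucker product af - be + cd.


Plucker relation: af - be + cd
a*f = 3*1 = 3
b*e = (-1)*4 = -4
c*d = 3*(-4) = -12
af - be + cd = 3 - (-4) + (-12)
= -5


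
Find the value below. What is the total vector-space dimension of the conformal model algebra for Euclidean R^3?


The conformal model of R^3 uses Cl(4,1): the 3 Euclidean generators plus two extra orthogonal generators e+ (e+^2 = +1) and e- (e-^2 = -1), from which the null vectors e0, einf are built.
Number of generators m = 3 + 2 = 5.
dim Cl(p,q) = 2^m = 2^5 = 32


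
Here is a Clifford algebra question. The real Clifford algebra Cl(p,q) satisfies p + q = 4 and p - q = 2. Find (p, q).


We need p + q = 4 and p - q = 2.
Adding: 2p = 4 + 2 = 6, so p = 3.
Then q = 4 - 3 = 1.
(p, q) = (3, 1)


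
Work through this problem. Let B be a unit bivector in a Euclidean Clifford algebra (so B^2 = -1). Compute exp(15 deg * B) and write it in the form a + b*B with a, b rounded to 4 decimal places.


For a unit bivector B with B^2 = -1, the exponential series gives
e^(theta*B) = cos(theta) + sin(theta)*B (the GA analogue of Euler's formula).
theta = 15 degrees = 0.261799 rad
cos(15 deg) = 0.9659
sin(15 deg) = 0.2588
exp(theta*B) = 0.9659 + 0.2588*B


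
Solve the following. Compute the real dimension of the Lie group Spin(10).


Spin(n) double-covers SO(n); both have Lie algebra so(n) of dimension n(n-1)/2.
n = 10
n(n-1) = 10 * 9 = 90
dim Spin(10) = 90/2 = 45


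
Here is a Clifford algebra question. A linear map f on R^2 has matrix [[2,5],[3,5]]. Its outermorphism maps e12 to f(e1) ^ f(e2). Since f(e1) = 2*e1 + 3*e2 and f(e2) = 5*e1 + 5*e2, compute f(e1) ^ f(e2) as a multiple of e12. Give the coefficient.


The outermorphism of a linear map f sends e1^e2 to f(e1)^f(e2).
f(e1) = 2*e1 + 3*e2
f(e2) = 5*e1 + 5*e2
f(e1) ^ f(e2) = (2*e1 + 3*e2) ^ (5*e1 + 5*e2)
= 2*5*e12 + 3*5*e21
= (10 - 15)*e12
= -5*e12
Coefficient = -5


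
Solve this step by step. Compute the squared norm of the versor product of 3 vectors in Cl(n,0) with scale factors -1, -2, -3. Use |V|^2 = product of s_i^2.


Each vector v_i has |v_i|^2 = s_i^2
Squared scales: (-1)^2 = 1, (-2)^2 = 4, (-3)^2 = 9
|V|^2 = 1 * 4 * 9
= 36


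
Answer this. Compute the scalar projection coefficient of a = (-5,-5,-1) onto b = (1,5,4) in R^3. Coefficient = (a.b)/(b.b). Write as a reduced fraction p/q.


Projection coefficient = (a . b) / (b . b)
a . b = (-5)*1 + (-5)*5 + (-1)*4
= -5 + (-25) + (-4) = -34
b . b = 1^2 + 5^2 + 4^2
= 1 + 25 + 16 = 42
Coefficient = -34/42
In lowest terms: -17/21


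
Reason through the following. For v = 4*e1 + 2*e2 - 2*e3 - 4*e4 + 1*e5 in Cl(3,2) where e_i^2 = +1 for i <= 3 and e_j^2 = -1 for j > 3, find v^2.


v^2 = sum of c_i^2 * e_i^2
Positive signature terms (e_i^2 = +1): 4^2 + 2^2 + (-2)^2 = 24
Negative signature terms (e_j^2 = -1): (-4)^2 + 1^2 = 17
v^2 = 24 - 17 = 7


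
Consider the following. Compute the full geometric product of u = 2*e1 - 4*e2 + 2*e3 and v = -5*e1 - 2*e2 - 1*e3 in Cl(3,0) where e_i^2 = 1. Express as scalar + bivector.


In Cl(3,0): e_i^2 = 1, e_ie_j = -e_je_i for i != j.
Scalar part = u . v = 2*(-5) + (-4)*(-2) + 2*(-1)
= -10 + 8 + (-2) = -4
e12 coeff = 2*(-2) - (-4)*(-5) = -4 - 20 = -24
e13 coeff = 2*(-1) - 2*(-5) = -2 - (-10) = 8
e23 coeff = (-4)*(-1) - 2*(-2) = 4 - (-4) = 8
uv = -4 - 24*e12 + 8*e13 + 8*e23


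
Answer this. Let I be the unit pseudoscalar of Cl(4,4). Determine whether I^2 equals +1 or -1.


The pseudoscalar I = e1...e_n (product of all n generators) of Cl(p,q) satisfies I^2 = (-1)^(q + n(n-1)/2).
p = 4, q = 4, n = p + q = 8
n(n-1)/2 = 8 * 7 / 2 = 28
Exponent = q + n(n-1)/2 = 4 + 28 = 32
I^2 = (-1)^32 = +1


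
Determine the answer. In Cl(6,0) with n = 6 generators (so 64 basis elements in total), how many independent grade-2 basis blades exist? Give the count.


Number of grade-k basis blades in Cl(p,q) with n = p + q is C(n, k).
n = 6 + 0 = 6
C(6, 2) = 6! / (2! * 4!)
= 720 / (2 * 24)
= 15


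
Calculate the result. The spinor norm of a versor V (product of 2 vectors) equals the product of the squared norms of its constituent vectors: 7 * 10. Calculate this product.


Spinor norm N(V) = |v1|^2 * |v2|^2 * ... * |v2|^2
= 7 * 10
Running product: 7, 70
N(V) = 70


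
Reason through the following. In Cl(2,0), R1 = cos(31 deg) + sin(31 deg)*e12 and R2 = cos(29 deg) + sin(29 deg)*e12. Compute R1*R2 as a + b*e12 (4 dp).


Same-plane rotors commute and their half-angles add:
R1*R2 = cos(a1 + a2) + sin(a1 + a2)*e12.
a1 + a2 = 31 + 29 = 60 deg
cos(60 deg) = 0.5000
sin(60 deg) = 0.8660
R1*R2 = 0.5000 + 0.8660*e12


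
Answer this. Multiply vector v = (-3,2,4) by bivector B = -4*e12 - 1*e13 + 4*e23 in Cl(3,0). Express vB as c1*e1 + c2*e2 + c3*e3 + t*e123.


vB has grade-1 (vector) and grade-3 (trivector) parts: vB = (v _| B) + (v ^ B).
Vector part <vB>_1:
  e1: -v2*b12 - v3*b13 = -(2)*(-4) - (4)*(-1) = 12
  e2: v1*b12 - v3*b23 = (-3)*(-4) - (4)*(4) = -4
  e3: v1*b13 + v2*b23 = (-3)*(-1) + (2)*(4) = 11
Trivector part <vB>_3:
  e123: v1*b23 - v2*b13 + v3*b12 = (-3)*(4) - (2)*(-1) + (4)*(-4) = -26
vB = 12*e1 - 4*e2 + 11*e3 - 26*e123


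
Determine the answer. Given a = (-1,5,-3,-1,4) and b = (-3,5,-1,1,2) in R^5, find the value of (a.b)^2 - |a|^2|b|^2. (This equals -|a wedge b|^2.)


a . b = (-1)*(-3) + 5*5 + (-3)*(-1) + (-1)*1 + 4*2
= 3 + 25 + 3 + (-1) + 8 = 38
|a|^2 = (-1)^2 + 5^2 + (-3)^2 + (-1)^2 + 4^2 = 52
|b|^2 = (-3)^2 + 5^2 + (-1)^2 + 1^2 + 2^2 = 40
(a.b)^2 = 38^2 = 1444
|a|^2 * |b|^2 = 52 * 40 = 2080
Result = 1444 - 2080 = -636


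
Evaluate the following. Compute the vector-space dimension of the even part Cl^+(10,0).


Even subalgebra dimension = 2^(n-1)
n = 10 + 0 = 10
2^(10 - 1) = 2^9 = 512
Verification: sum of C(10,k) for even k = 1 + 45 + 210 + 210 + 45 + 1 = 512
Result = 512


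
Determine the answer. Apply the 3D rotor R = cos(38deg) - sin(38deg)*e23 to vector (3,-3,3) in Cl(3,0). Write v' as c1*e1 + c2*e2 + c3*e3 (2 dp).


Rotor R = cos(38deg) - sin(38deg)*e23
Rotation angle theta = 2 * 38 = 76 degrees in the e23 plane (e2 -> e3).
The component perpendicular to the plane (e1) is invariant: v'_1 = v1 = 3.00
cos(76deg) = 0.2419, sin(76deg) = 0.9703
v'_2 = v2*cos(theta) - v3*sin(theta) = -3*0.2419 - 3*0.9703 = -3.64
v'_3 = v2*sin(theta) + v3*cos(theta) = -3*0.9703 + 3*0.2419 = -2.19
v' = 3.00*e1 - 3.64*e2 - 2.19*e3


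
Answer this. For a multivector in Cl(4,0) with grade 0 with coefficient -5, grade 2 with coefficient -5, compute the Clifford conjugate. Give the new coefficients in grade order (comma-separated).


Clifford conjugate sign for grade k: (-1)^(k(k+1)/2)
Grade 0: (-1)^(0*1/2) = (-1)^0 = 1, coeff -5 -> -5
Grade 2: (-1)^(2*3/2) = (-1)^3 = -1, coeff -5 -> 5
Conjugated coefficients: -5, 5


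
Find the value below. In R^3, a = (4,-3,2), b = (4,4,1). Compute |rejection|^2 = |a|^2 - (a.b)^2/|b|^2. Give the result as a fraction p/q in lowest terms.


|a|^2 = 4^2 + (-3)^2 + 2^2 = 29
|b|^2 = 4^2 + 4^2 + 1^2 = 33
a . b = 4*4 + (-3)*4 + 2*1 = 6
(a.b)^2 = 6^2 = 36
|rej|^2 = 29 - 36/33
= (957 - 36)/33
= 921/33
In lowest terms: 307/11


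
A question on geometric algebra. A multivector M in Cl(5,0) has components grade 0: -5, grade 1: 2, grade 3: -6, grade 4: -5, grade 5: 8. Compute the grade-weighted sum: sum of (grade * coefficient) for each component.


Grade-weighted sum = sum of grade_k * coefficient_k
0*(-5) = 0
1*2 = 2
3*(-6) = -18
4*(-5) = -20
5*8 = 40
Total = 0 + 2 + (-18) + (-20) + 40 = 4


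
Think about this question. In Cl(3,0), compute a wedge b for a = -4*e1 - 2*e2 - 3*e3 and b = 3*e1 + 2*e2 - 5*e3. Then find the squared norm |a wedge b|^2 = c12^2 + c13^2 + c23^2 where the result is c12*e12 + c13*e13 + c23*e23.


a wedge b = (a1*b2 - a2*b1)*e12 + (a1*b3 - a3*b1)*e13 + (a2*b3 - a3*b2)*e23
e12 coeff: (-4)*2 - (-2)*3 = -8 - (-6) = -2
e13 coeff: (-4)*(-5) - (-3)*3 = 20 - (-9) = 29
e23 coeff: (-2)*(-5) - (-3)*2 = 10 - (-6) = 16
|a wedge b|^2 = (-2)^2 + 29^2 + 16^2
= 4 + 841 + 256
= 1101


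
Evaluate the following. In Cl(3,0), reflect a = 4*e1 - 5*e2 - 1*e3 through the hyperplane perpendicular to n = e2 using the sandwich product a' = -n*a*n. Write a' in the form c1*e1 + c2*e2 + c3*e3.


Reflection formula: a' = -n*a*n, with n = e2 (unit vector, n^2 = 1).
For reflection through hyperplane perp to e2:
The component along e2 flips sign, others stay.
a = (4, -5, -1)
a' = (4, 5, -1)
a' = 4*e1 + 5*e2 - 1*e3


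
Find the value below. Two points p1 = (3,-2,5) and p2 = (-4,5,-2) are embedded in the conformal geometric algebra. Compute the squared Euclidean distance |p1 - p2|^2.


p1 - p2 = (7, -7, 7)
|p1 - p2|^2 = 7^2 + (-7)^2 + 7^2
= 49 + 49 + 49
= 147


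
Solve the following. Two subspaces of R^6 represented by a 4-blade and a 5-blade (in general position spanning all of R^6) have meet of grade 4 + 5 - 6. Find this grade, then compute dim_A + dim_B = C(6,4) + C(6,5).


Meet grade = grade(A) + grade(B) - n
= 4 + 5 - 6 = 3
C(6,4) = 15
C(6,5) = 6
dim_A + dim_B = 15 + 6 = 21


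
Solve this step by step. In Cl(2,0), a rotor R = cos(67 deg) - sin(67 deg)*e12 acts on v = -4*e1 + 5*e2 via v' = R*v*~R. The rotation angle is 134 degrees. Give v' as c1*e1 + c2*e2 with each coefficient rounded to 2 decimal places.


Rotor R = cos(67deg) - sin(67deg)*e12
Rotation angle theta = 2 * 67 = 134 degrees
v' = R*v*~R rotates v by theta.
cos(134deg) = -0.6947, sin(134deg) = 0.7193
v'_1 = -4*cos(134deg) - 5*sin(134deg)
= -4*(-0.6947) - 5*0.7193
= -0.82
v'_2 = -4*sin(134deg) + 5*cos(134deg)
= -4*0.7193 + 5*(-0.6947)
= -6.35
v' = -0.82*e1 - 6.35*e2


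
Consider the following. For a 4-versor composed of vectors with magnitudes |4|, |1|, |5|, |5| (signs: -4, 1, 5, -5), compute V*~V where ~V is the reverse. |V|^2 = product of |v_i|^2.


Each vector v_i has |v_i|^2 = s_i^2
Squared scales: (-4)^2 = 16, 1^2 = 1, 5^2 = 25, (-5)^2 = 25
|V|^2 = 16 * 1 * 25 * 25
= 10000


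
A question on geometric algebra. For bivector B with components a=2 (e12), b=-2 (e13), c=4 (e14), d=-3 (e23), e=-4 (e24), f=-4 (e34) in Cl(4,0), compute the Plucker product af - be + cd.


Plucker relation: af - be + cd
a*f = 2*(-4) = -8
b*e = (-2)*(-4) = 8
c*d = 4*(-3) = -12
af - be + cd = -8 - 8 + (-12)
= -28


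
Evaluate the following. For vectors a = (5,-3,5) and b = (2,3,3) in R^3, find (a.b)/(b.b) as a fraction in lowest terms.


Projection coefficient = (a . b) / (b . b)
a . b = 5*2 + (-3)*3 + 5*3
= 10 + (-9) + 15 = 16
b . b = 2^2 + 3^2 + 3^2
= 4 + 9 + 9 = 22
Coefficient = 16/22
In lowest terms: 8/11


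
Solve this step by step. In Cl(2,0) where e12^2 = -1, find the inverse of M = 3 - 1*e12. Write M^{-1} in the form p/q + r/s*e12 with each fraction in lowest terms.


M = 3 - 1*e12, where e12^2 = -1.
Since M commutes with its reverse ~M = a - b*e12, M * ~M = a^2 - b^2*e12^2 = a^2 + b^2.
So M^{-1} = ~M / (a^2 + b^2) = (a - b*e12)/(a^2 + b^2).
a^2 + b^2 = 9 + 1 = 10
Scalar part = 3/10 = 3/10
Bivector coeff = 1/10 = 1/10
M^{-1} = 3/10 + 1/10*e12


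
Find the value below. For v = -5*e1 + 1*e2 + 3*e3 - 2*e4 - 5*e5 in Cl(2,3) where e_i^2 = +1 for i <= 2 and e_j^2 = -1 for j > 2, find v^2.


v^2 = sum of c_i^2 * e_i^2
Positive signature terms (e_i^2 = +1): (-5)^2 + 1^2 = 26
Negative signature terms (e_j^2 = -1): 3^2 + (-2)^2 + (-5)^2 = 38
v^2 = 26 - 38 = -12


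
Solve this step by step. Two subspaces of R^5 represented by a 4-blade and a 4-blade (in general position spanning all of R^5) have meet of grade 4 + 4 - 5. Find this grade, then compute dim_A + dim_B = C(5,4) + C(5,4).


Meet grade = grade(A) + grade(B) - n
= 4 + 4 - 5 = 3
C(5,4) = 5
C(5,4) = 5
dim_A + dim_B = 5 + 5 = 10


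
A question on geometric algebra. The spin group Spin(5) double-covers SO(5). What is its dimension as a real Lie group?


Spin(n) double-covers SO(n); both have Lie algebra so(n) of dimension n(n-1)/2.
n = 5
n(n-1) = 5 * 4 = 20
dim Spin(5) = 20/2 = 10


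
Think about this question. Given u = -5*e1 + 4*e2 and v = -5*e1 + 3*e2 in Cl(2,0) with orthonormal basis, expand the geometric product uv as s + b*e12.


Expand: (-5*e1 + 4*e2)(-5*e1 + 3*e2)
= (-5)*(-5)*e1e1 + (-5)*3*e1e2 + 4*(-5)*e2e1 + 4*3*e2e2
Using e1^2 = e2^2 = 1, e2e1 = -e1e2:
Scalar part s = (-5)*(-5) + 4*3 = 25 + 12 = 37
Bivector part b = (-5)*3 - 4*(-5) = -15 - (-20) = 5
uv = 37 + 5*e12


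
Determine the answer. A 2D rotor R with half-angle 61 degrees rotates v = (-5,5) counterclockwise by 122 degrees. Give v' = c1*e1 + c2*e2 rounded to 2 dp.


Rotor R = cos(61deg) - sin(61deg)*e12
Rotation angle theta = 2 * 61 = 122 degrees
v' = R*v*~R rotates v by theta.
cos(122deg) = -0.5299, sin(122deg) = 0.8480
v'_1 = -5*cos(122deg) - 5*sin(122deg)
= -5*(-0.5299) - 5*0.8480
= -1.59
v'_2 = -5*sin(122deg) + 5*cos(122deg)
= -5*0.8480 + 5*(-0.5299)
= -6.89
v' = -1.59*e1 - 6.89*e2


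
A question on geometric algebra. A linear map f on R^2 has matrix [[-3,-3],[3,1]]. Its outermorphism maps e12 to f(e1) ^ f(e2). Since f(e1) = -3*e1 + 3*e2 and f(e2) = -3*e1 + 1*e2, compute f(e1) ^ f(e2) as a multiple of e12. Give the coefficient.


The outermorphism of a linear map f sends e1^e2 to f(e1)^f(e2).
f(e1) = -3*e1 + 3*e2
f(e2) = -3*e1 + 1*e2
f(e1) ^ f(e2) = (-3*e1 + 3*e2) ^ (-3*e1 + 1*e2)
= (-3)*1*e12 + 3*(-3)*e21
= (-3 - (-9))*e12
= 6*e12
Coefficient = 6


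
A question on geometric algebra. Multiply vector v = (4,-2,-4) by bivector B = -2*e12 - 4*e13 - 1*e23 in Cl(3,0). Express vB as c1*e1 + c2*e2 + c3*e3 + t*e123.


vB has grade-1 (vector) and grade-3 (trivector) parts: vB = (v _| B) + (v ^ B).
Vector part <vB>_1:
  e1: -v2*b12 - v3*b13 = -(-2)*(-2) - (-4)*(-4) = -20
  e2: v1*b12 - v3*b23 = (4)*(-2) - (-4)*(-1) = -12
  e3: v1*b13 + v2*b23 = (4)*(-4) + (-2)*(-1) = -14
Trivector part <vB>_3:
  e123: v1*b23 - v2*b13 + v3*b12 = (4)*(-1) - (-2)*(-4) + (-4)*(-2) = -4
vB = -20*e1 - 12*e2 - 14*e3 - 4*e123


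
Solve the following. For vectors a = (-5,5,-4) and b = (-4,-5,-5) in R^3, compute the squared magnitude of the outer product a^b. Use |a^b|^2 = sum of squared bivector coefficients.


a wedge b = (a1*b2 - a2*b1)*e12 + (a1*b3 - a3*b1)*e13 + (a2*b3 - a3*b2)*e23
e12 coeff: (-5)*(-5) - 5*(-4) = 25 - (-20) = 45
e13 coeff: (-5)*(-5) - (-4)*(-4) = 25 - 16 = 9
e23 coeff: 5*(-5) - (-4)*(-5) = -25 - 20 = -45
|a wedge b|^2 = 45^2 + 9^2 + (-45)^2
= 2025 + 81 + 2025
= 4131


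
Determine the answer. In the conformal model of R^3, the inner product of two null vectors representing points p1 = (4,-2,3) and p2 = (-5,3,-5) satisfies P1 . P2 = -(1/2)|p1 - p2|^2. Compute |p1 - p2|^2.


p1 - p2 = (9, -5, 8)
|p1 - p2|^2 = 9^2 + (-5)^2 + 8^2
= 81 + 25 + 64
= 170


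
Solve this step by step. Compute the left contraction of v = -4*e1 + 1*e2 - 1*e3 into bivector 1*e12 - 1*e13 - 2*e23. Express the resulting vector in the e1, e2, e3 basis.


Left contraction v _| B = <vB>_1 (grade-1 part of the geometric product vB).
Using e1_|e12 = e2, e2_|e12 = -e1, e1_|e13 = e3, e3_|e13 = -e1, e2_|e23 = e3, e3_|e23 = -e2:
e1 coeff: -v2*b12 - v3*b13 = -(1)*(1) - (-1)*(-1) = -2
e2 coeff: v1*b12 - v3*b23 = (-4)*(1) - (-1)*(-2) = -6
e3 coeff: v1*b13 + v2*b23 = (-4)*(-1) + (1)*(-2) = 2
v _| B = -2*e1 - 6*e2 + 2*e3


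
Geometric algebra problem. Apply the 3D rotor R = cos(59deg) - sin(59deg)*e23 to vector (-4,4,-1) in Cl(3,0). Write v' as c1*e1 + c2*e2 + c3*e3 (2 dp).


Rotor R = cos(59deg) - sin(59deg)*e23
Rotation angle theta = 2 * 59 = 118 degrees in the e23 plane (e2 -> e3).
The component perpendicular to the plane (e1) is invariant: v'_1 = v1 = -4.00
cos(118deg) = -0.4695, sin(118deg) = 0.8829
v'_2 = v2*cos(theta) - v3*sin(theta) = 4*(-0.4695) - (-1)*0.8829 = -0.99
v'_3 = v2*sin(theta) + v3*cos(theta) = 4*0.8829 + (-1)*(-0.4695) = 4.00
v' = -4.00*e1 - 0.99*e2 + 4.00*e3


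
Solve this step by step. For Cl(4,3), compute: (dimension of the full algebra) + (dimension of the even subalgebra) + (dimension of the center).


n = 4 + 3 = 7
Total dim = 2^7 = 128
Even subalgebra dim = 2^6 = 64
n is odd, so center dim = 2
Sum = 128 + 64 + 2 = 194


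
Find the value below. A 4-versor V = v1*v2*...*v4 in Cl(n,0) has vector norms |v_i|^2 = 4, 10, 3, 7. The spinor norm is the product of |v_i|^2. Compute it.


Spinor norm N(V) = |v1|^2 * |v2|^2 * ... * |v4|^2
= 4 * 10 * 3 * 7
Running product: 4, 40, 120, 840
N(V) = 840


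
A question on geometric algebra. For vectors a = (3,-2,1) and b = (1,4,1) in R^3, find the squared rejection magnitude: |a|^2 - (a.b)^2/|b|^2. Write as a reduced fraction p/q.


|a|^2 = 3^2 + (-2)^2 + 1^2 = 14
|b|^2 = 1^2 + 4^2 + 1^2 = 18
a . b = 3*1 + (-2)*4 + 1*1 = -4
(a.b)^2 = (-4)^2 = 16
|rej|^2 = 14 - 16/18
= (252 - 16)/18
= 236/18
In lowest terms: 118/9


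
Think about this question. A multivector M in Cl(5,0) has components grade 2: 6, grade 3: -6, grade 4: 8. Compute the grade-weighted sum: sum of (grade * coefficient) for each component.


Grade-weighted sum = sum of grade_k * coefficient_k
2*6 = 12
3*(-6) = -18
4*8 = 32
Total = 12 + (-18) + 32 = 26


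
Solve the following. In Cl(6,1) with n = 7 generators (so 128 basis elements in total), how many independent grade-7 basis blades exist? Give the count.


Number of grade-k basis blades in Cl(p,q) with n = p + q is C(n, k).
n = 6 + 1 = 7
C(7, 7) = 7! / (7! * 0!)
= 5040 / (5040 * 1)
= 1


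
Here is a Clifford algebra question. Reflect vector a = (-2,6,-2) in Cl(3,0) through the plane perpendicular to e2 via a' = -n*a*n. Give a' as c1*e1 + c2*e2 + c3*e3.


Reflection formula: a' = -n*a*n, with n = e2 (unit vector, n^2 = 1).
For reflection through hyperplane perp to e2:
The component along e2 flips sign, others stay.
a = (-2, 6, -2)
a' = (-2, -6, -2)
a' = -2*e1 - 6*e2 - 2*e3


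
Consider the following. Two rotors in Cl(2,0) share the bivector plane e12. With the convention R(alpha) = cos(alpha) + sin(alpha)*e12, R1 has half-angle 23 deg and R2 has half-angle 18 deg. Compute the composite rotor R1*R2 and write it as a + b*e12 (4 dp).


Same-plane rotors commute and their half-angles add:
R1*R2 = cos(a1 + a2) + sin(a1 + a2)*e12.
a1 + a2 = 23 + 18 = 41 deg
cos(41 deg) = 0.7547
sin(41 deg) = 0.6561
R1*R2 = 0.7547 + 0.6561*e12
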